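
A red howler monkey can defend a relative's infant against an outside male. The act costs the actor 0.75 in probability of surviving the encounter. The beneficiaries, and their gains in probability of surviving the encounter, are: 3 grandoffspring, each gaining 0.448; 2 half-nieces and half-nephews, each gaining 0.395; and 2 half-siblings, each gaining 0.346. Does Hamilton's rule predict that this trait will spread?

No

Hamilton's rule: the trait is favored when the sum of r·B over every recipient exceeds the actor's cost C.
r to a grandoffspring = 0.25 (two parent–offspring links: r = (1/2)^2 = 1/4).
r to a half-niece or half-nephew = 1/8 (half-aunt/uncle↔niece/nephew: one path of length 3: r = (1/2)^3 = 1/8).
r to a half-sibling = 0.25 (half-sibs share one parent — one path of length 2: r = (1/2)^2 = 1/4).
Summing one r·B term per recipient: 3·0.25·0.448 + 2·0.125·0.395 + 2·0.25·0.346 = 0.60775.
0.60775 < 0.75: the indirect benefit is less than the cost.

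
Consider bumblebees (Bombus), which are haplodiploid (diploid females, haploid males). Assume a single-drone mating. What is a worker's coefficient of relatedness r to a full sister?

Haplodiploid full sisters inherit their father's entire haploid genome identically (contributing 1/2) and on average half of their mother's contribution (1/2 · 1/2 = 1/4); r = 1/2 + 1/4 = 3/4.

0.75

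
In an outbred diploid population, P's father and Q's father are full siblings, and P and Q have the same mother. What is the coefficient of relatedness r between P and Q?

0.375

Wright's path rule: contributions from independent ancestry routes add.
P and Q are related in two ways: first cousins through their fathers (r = 1/8) and half-sibs through their shared mother (r = 1/4).
r = 1/8 + 1/4 = 0.375.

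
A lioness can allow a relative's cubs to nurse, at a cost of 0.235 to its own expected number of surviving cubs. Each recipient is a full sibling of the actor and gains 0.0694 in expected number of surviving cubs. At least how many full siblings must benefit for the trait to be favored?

r to a full sibling = 0.5 (full sibs share both parents — two paths of length 2: r = 2·(1/2)^2 = 1/2).
Hamilton's rule: n·r·B > C  ⇒  n > C/(r·B) = 0.235/(0.5·0.0694) = 6.772.
The smallest integer exceeding 6.772 is 7.

7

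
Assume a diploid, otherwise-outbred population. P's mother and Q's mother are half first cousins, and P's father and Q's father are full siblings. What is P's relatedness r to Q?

0.140625

Relatedness sums over independent paths through distinct common ancestors.
P and Q are related in two ways: half second cousins through their mothers (r = 1/64) and first cousins through their fathers (r = 1/8).
r = 1/64 + 1/8 = 9/64 = 0.140625.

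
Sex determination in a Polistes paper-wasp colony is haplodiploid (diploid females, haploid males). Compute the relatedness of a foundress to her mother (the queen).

One meiotic link between diploid queen and diploid daughter: r = 1/2.

0.5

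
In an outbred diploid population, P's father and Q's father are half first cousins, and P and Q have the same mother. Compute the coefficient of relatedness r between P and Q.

With two independent routes of shared ancestry, r is the sum of the two contributions.
P and Q are related in two ways: half second cousins through their fathers (r = 1/64) and half-sibs through their shared mother (r = 1/4).
r = 1/64 + 1/4 = 17/64 = 0.265625.

0.265625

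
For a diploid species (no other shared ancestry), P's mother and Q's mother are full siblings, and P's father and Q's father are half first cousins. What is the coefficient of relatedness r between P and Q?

Relatedness sums over independent paths through distinct common ancestors.
P and Q are related in two ways: first cousins through their mothers (r = 1/8) and half second cousins through their fathers (r = 1/64).
r = 1/8 + 1/64 = 0.140625.

0.140625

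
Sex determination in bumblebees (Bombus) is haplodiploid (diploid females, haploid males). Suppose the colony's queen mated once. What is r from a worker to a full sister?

Haplodiploid full sisters inherit their father's entire haploid genome identically (contributing 1/2) and on average half of their mother's contribution (1/2 · 1/2 = 1/4); r = 1/2 + 1/4 = 3/4.

0.75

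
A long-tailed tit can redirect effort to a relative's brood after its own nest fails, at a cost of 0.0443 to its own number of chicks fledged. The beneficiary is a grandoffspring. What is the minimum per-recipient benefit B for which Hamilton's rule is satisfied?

r to a grandoffspring = 1/4 (two parent–offspring links: r = (1/2)^2 = 1/4).
Hamilton's rule with n recipients of equal r: n·r·B > C, so B > C/(n·r) = 0.0443/(1·0.25) = 0.1772.

0.1772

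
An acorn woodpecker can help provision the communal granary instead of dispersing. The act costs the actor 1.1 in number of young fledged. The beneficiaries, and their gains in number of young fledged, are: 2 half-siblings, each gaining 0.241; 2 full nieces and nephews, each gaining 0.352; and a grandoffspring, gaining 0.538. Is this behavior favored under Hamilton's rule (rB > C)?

No

Hamilton's rule: the trait is favored when the sum of r·B over every recipient exceeds the actor's cost C.
r to a half-sibling = 0.25 (half-sibs share one parent — one path of length 2: r = (1/2)^2 = 1/4).
r to a full niece or nephew = 1/4 (full aunt/uncle↔niece/nephew: two paths of length 3 through the shared grandparent pair: r = 2·(1/2)^3 = 1/4).
r to a grandoffspring = 1/4 (two parent–offspring links: r = (1/2)^2 = 1/4).
Summing one r·B term per recipient: 2·0.25·0.241 + 2·0.25·0.352 + 1·0.25·0.538 = 0.431.
0.431 < 1.1: the indirect benefit is less than the cost.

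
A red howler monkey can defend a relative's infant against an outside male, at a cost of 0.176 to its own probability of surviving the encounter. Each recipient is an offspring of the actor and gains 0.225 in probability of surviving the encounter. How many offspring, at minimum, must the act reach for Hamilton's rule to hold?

r to an offspring = 0.5 (one parent–offspring link: r = (1/2)^1 = 1/2).
Hamilton's rule: n·r·B > C  ⇒  n > C/(r·B) = 0.176/(0.5·0.225) = 1.564.
The smallest integer exceeding 1.564 is 2.

2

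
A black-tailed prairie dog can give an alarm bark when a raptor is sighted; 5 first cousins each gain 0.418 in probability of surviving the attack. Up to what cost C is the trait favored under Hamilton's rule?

r to a first cousin = 1/8 (first cousins share one grandparent pair — two paths of length 4: r = 2·(1/2)^4 = 1/8).
Hamilton's rule: n·r·B > C, so the trait is favored while C < n·r·B = 5·0.125·0.418 = 0.26125.

0.26125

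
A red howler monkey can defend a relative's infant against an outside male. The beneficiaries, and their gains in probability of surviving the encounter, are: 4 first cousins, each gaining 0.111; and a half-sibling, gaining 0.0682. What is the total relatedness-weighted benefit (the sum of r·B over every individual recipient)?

r to a first cousin = 1/8 (first cousins share one grandparent pair — two paths of length 4: r = 2·(1/2)^4 = 1/8).
r to a half-sibling = 1/4 (half-sibs share one parent — one path of length 2: r = (1/2)^2 = 1/4).
Summing one r·B term per recipient: 4·0.125·0.111 + 1·0.25·0.0682 = 0.07255.

0.07255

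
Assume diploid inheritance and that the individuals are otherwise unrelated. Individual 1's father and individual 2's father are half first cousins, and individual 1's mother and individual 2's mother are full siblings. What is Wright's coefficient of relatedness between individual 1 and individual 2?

With two independent routes of shared ancestry, r is the sum of the two contributions.
Individual 1 and individual 2 are related in two ways: half second cousins through their fathers (r = 1/64) and first cousins through their mothers (r = 1/8).
r = 1/64 + 1/8 = 0.140625.

0.140625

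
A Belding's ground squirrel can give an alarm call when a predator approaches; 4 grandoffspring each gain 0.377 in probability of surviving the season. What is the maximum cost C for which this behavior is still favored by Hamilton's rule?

0.377

r to a grandoffspring = 0.25 (two parent–offspring links: r = (1/2)^2 = 1/4).
Hamilton's rule: n·r·B > C, so the trait is favored while C < n·r·B = 4·0.25·0.377 = 0.377.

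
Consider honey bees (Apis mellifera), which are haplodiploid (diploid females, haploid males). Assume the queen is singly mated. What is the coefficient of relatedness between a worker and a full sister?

0.75

Haplodiploid full sisters inherit their father's entire haploid genome identically (contributing 1/2) and on average half of their mother's contribution (1/2 · 1/2 = 1/4); r = 1/2 + 1/4 = 3/4.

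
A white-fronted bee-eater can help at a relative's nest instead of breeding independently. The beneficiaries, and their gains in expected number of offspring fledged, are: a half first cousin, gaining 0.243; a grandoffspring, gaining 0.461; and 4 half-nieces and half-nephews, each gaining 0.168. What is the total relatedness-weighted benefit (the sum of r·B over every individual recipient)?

0.2144375

r to a half first cousin = 0.0625 (half first cousins share one grandparent — one path of length 4: r = (1/2)^4 = 1/16).
r to a grandoffspring = 1/4 (two parent–offspring links: r = (1/2)^2 = 1/4).
r to a half-niece or half-nephew = 0.125 (half-aunt/uncle↔niece/nephew: one path of length 3: r = (1/2)^3 = 1/8).
Summing one r·B term per recipient: 1·0.0625·0.243 + 1·0.25·0.461 + 4·0.125·0.168 = 0.2144375.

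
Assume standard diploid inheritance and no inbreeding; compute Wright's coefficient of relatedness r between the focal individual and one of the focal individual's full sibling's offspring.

Each parent–offspring link contributes a factor of 1/2, and independent paths through distinct common ancestors add.
Full aunt/uncle↔niece/nephew: two paths of length 3 through the shared grandparent pair: r = 2·(1/2)^3 = 1/4.

0.25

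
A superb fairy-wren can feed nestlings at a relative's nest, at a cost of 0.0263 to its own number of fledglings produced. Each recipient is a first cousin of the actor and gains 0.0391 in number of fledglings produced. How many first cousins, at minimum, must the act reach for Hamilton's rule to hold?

r to a first cousin = 1/8 (first cousins share one grandparent pair — two paths of length 4: r = 2·(1/2)^4 = 1/8).
Hamilton's rule: n·r·B > C  ⇒  n > C/(r·B) = 0.0263/(0.125·0.0391) = 5.381.
The smallest integer exceeding 5.381 is 6.

6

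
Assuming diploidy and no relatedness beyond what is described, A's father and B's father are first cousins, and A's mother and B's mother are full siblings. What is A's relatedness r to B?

Wright's path rule: contributions from independent ancestry routes add.
A and B are related in two ways: second cousins through their fathers (r = 1/32) and first cousins through their mothers (r = 1/8).
r = 1/32 + 1/8 = 0.15625.

0.15625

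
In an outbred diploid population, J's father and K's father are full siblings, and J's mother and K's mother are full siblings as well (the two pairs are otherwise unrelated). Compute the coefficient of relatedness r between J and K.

0.25

Independent pedigree routes through distinct common ancestors add.
J and K are related in two ways: first cousins through their fathers (r = 1/8) and first cousins through their mothers (r = 1/8) — i.e. double first cousins.
r = 1/8 + 1/8 = 0.25.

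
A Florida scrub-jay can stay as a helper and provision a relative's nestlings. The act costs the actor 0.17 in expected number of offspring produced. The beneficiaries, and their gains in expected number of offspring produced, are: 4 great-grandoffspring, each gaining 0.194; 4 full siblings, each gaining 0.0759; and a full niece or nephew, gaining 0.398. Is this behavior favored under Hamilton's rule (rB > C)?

Yes

Hamilton's rule: the trait is favored when the sum of r·B over every recipient exceeds the actor's cost C.
r to a great-grandoffspring = 0.125 (three parent–offspring links: r = (1/2)^3 = 1/8).
r to a full sibling = 1/2 (full sibs share both parents — two paths of length 2: r = 2·(1/2)^2 = 1/2).
r to a full niece or nephew = 0.25 (full aunt/uncle↔niece/nephew: two paths of length 3 through the shared grandparent pair: r = 2·(1/2)^3 = 1/4).
Summing one r·B term per recipient: 4·0.125·0.194 + 4·0.5·0.0759 + 1·0.25·0.398 = 0.3483.
0.3483 > 0.17: the indirect benefit exceeds the cost.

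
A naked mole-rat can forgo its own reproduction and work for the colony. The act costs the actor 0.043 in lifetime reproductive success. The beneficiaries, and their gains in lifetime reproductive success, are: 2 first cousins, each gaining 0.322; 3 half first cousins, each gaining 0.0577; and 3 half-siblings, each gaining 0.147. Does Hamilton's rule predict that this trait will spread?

Hamilton's rule: the trait is favored when the sum of r·B over every recipient exceeds the actor's cost C.
r to a first cousin = 0.125 (first cousins share one grandparent pair — two paths of length 4: r = 2·(1/2)^4 = 1/8).
r to a half first cousin = 1/16 (half first cousins share one grandparent — one path of length 4: r = (1/2)^4 = 1/16).
r to a half-sibling = 1/4 (half-sibs share one parent — one path of length 2: r = (1/2)^2 = 1/4).
Summing one r·B term per recipient: 2·0.125·0.322 + 3·0.0625·0.0577 + 3·0.25·0.147 = 0.20156875.
0.20156875 > 0.043: the indirect benefit exceeds the cost.

Yes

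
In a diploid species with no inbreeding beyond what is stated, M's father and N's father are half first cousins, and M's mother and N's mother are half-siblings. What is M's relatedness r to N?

0.078125

Independent pedigree routes through distinct common ancestors add.
M and N are related in two ways: half second cousins through their fathers (r = 1/64) and half first cousins through their mothers (r = 1/16).
r = 1/64 + 1/16 = 5/64 = 0.078125.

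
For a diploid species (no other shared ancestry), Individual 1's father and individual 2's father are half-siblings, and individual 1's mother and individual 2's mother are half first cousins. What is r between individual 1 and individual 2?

0.078125

Wright's path rule: contributions from independent ancestry routes add.
Individual 1 and individual 2 are related in two ways: half first cousins through their fathers (r = 1/16) and half second cousins through their mothers (r = 1/64).
r = 1/16 + 1/64 = 5/64 = 0.078125.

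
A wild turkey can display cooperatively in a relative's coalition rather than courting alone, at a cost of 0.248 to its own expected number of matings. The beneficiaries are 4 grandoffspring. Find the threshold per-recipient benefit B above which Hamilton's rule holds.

0.248

r to a grandoffspring = 1/4 (two parent–offspring links: r = (1/2)^2 = 1/4).
Hamilton's rule with n recipients of equal r: n·r·B > C, so B > C/(n·r) = 0.248/(4·0.25) = 0.248.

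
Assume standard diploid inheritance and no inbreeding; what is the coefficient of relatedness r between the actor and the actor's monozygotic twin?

1

Each parent–offspring link contributes a factor of 1/2, and independent paths through distinct common ancestors add.
Monozygotic twins share every allele identical by descent: r = 1.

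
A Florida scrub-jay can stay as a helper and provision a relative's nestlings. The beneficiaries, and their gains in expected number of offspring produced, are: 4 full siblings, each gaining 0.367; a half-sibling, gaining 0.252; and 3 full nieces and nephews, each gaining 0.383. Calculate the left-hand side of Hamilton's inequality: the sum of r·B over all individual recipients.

1.08425

r to a full sibling = 1/2 (full sibs share both parents — two paths of length 2: r = 2·(1/2)^2 = 1/2).
r to a half-sibling = 0.25 (half-sibs share one parent — one path of length 2: r = (1/2)^2 = 1/4).
r to a full niece or nephew = 0.25 (full aunt/uncle↔niece/nephew: two paths of length 3 through the shared grandparent pair: r = 2·(1/2)^3 = 1/4).
Summing one r·B term per recipient: 4·0.5·0.367 + 1·0.25·0.252 + 3·0.25·0.383 = 1.08425.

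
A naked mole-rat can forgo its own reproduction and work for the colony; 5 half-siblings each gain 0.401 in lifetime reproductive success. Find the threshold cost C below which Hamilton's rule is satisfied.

0.50125

r to a half-sibling = 1/4 (half-sibs share one parent — one path of length 2: r = (1/2)^2 = 1/4).
Hamilton's rule: n·r·B > C, so the trait is favored while C < n·r·B = 5·0.25·0.401 = 0.50125.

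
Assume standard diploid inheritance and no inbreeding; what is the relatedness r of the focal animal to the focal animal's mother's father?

Each parent–offspring link contributes a factor of 1/2, and independent paths through distinct common ancestors add.
Two parent–offspring links: r = (1/2)^2 = 1/4.

0.25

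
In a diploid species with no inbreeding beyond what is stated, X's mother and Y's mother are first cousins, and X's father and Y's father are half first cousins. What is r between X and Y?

0.046875

Independent pedigree routes through distinct common ancestors add.
X and Y are related in two ways: second cousins through their mothers (r = 1/32) and half second cousins through their fathers (r = 1/64).
r = 1/32 + 1/64 = 3/64 = 0.046875.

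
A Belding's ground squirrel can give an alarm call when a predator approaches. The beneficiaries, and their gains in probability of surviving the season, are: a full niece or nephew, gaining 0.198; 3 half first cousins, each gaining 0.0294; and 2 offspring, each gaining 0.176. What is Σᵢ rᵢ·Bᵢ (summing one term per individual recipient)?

r to a full niece or nephew = 0.25 (full aunt/uncle↔niece/nephew: two paths of length 3 through the shared grandparent pair: r = 2·(1/2)^3 = 1/4).
r to a half first cousin = 0.0625 (half first cousins share one grandparent — one path of length 4: r = (1/2)^4 = 1/16).
r to an offspring = 1/2 (one parent–offspring link: r = (1/2)^1 = 1/2).
Summing one r·B term per recipient: 1·0.25·0.198 + 3·0.0625·0.0294 + 2·0.5·0.176 = 0.2310125.

0.2310125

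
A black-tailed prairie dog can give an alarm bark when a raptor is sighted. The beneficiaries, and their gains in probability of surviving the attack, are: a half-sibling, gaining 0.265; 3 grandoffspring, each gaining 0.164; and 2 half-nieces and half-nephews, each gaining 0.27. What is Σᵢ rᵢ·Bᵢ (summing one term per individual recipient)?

r to a half-sibling = 1/4 (half-sibs share one parent — one path of length 2: r = (1/2)^2 = 1/4).
r to a grandoffspring = 0.25 (two parent–offspring links: r = (1/2)^2 = 1/4).
r to a half-niece or half-nephew = 1/8 (half-aunt/uncle↔niece/nephew: one path of length 3: r = (1/2)^3 = 1/8).
Summing one r·B term per recipient: 1·0.25·0.265 + 3·0.25·0.164 + 2·0.125·0.27 = 0.25675.

0.25675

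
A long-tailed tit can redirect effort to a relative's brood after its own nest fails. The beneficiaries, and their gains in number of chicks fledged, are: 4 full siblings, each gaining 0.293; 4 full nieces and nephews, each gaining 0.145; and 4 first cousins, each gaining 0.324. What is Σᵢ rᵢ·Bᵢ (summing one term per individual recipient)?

0.893

r to a full sibling = 1/2 (full sibs share both parents — two paths of length 2: r = 2·(1/2)^2 = 1/2).
r to a full niece or nephew = 0.25 (full aunt/uncle↔niece/nephew: two paths of length 3 through the shared grandparent pair: r = 2·(1/2)^3 = 1/4).
r to a first cousin = 1/8 (first cousins share one grandparent pair — two paths of length 4: r = 2·(1/2)^4 = 1/8).
Summing one r·B term per recipient: 4·0.5·0.293 + 4·0.25·0.145 + 4·0.125·0.324 = 0.893.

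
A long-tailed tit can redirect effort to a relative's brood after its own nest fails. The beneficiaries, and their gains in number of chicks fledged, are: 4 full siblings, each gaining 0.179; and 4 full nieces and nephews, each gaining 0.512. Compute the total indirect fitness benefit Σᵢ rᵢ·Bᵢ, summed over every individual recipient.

0.87

r to a full sibling = 1/2 (full sibs share both parents — two paths of length 2: r = 2·(1/2)^2 = 1/2).
r to a full niece or nephew = 0.25 (full aunt/uncle↔niece/nephew: two paths of length 3 through the shared grandparent pair: r = 2·(1/2)^3 = 1/4).
Summing one r·B term per recipient: 4·0.5·0.179 + 4·0.25·0.512 = 0.87.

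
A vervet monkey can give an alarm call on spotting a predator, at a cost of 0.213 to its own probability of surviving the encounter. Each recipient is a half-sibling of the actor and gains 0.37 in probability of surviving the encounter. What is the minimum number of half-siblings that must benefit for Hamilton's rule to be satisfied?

r to a half-sibling = 1/4 (half-sibs share one parent — one path of length 2: r = (1/2)^2 = 1/4).
Hamilton's rule: n·r·B > C  ⇒  n > C/(r·B) = 0.213/(0.25·0.37) = 2.303.
The smallest integer exceeding 2.303 is 3.

3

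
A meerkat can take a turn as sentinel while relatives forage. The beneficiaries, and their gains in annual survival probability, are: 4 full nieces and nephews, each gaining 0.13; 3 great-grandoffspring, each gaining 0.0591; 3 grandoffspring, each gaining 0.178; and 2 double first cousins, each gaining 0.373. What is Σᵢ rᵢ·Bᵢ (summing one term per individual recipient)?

0.4721625

r to a full niece or nephew = 0.25 (full aunt/uncle↔niece/nephew: two paths of length 3 through the shared grandparent pair: r = 2·(1/2)^3 = 1/4).
r to a great-grandoffspring = 1/8 (three parent–offspring links: r = (1/2)^3 = 1/8).
r to a grandoffspring = 0.25 (two parent–offspring links: r = (1/2)^2 = 1/4).
r to a double first cousin = 1/4 (double first cousins share both grandparent pairs — four paths of length 4: r = 4·(1/2)^4 = 1/4).
Summing one r·B term per recipient: 4·0.25·0.13 + 3·0.125·0.0591 + 3·0.25·0.178 + 2·0.25·0.373 = 0.4721625.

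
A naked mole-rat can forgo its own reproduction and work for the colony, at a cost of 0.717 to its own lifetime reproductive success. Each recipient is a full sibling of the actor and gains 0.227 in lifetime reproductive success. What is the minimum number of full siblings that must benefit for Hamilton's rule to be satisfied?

7

r to a full sibling = 1/2 (full sibs share both parents — two paths of length 2: r = 2·(1/2)^2 = 1/2).
Hamilton's rule: n·r·B > C  ⇒  n > C/(r·B) = 0.717/(0.5·0.227) = 6.317.
The smallest integer exceeding 6.317 is 7.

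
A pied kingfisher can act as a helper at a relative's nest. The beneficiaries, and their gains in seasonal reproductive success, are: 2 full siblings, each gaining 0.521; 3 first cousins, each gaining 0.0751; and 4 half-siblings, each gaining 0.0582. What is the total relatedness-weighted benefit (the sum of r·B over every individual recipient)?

r to a full sibling = 1/2 (full sibs share both parents — two paths of length 2: r = 2·(1/2)^2 = 1/2).
r to a first cousin = 1/8 (first cousins share one grandparent pair — two paths of length 4: r = 2·(1/2)^4 = 1/8).
r to a half-sibling = 0.25 (half-sibs share one parent — one path of length 2: r = (1/2)^2 = 1/4).
Summing one r·B term per recipient: 2·0.5·0.521 + 3·0.125·0.0751 + 4·0.25·0.0582 = 0.6073625.

0.6073625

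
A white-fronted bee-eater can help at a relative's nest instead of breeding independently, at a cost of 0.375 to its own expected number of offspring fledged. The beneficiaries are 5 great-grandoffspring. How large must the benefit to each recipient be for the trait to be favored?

0.6

r to a great-grandoffspring = 1/8 (three parent–offspring links: r = (1/2)^3 = 1/8).
Hamilton's rule with n recipients of equal r: n·r·B > C, so B > C/(n·r) = 0.375/(5·0.125) = 0.6.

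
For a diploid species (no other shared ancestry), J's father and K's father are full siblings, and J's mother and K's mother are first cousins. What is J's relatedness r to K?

0.15625

Relatedness sums over independent paths through distinct common ancestors.
J and K are related in two ways: first cousins through their fathers (r = 1/8) and second cousins through their mothers (r = 1/32).
r = 1/8 + 1/32 = 0.15625.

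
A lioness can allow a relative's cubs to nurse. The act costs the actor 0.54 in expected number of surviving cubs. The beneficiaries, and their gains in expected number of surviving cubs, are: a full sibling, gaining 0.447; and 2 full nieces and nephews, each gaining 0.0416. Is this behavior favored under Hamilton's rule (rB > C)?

Hamilton's rule: the trait is favored when the sum of r·B over every recipient exceeds the actor's cost C.
r to a full sibling = 0.5 (full sibs share both parents — two paths of length 2: r = 2·(1/2)^2 = 1/2).
r to a full niece or nephew = 1/4 (full aunt/uncle↔niece/nephew: two paths of length 3 through the shared grandparent pair: r = 2·(1/2)^3 = 1/4).
Summing one r·B term per recipient: 1·0.5·0.447 + 2·0.25·0.0416 = 0.2443.
0.2443 < 0.54: the indirect benefit is less than the cost.

No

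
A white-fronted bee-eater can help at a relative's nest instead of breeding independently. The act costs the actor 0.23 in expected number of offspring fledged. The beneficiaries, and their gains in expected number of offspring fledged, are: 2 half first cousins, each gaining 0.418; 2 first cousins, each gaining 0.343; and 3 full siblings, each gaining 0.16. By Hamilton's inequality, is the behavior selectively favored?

Yes

Hamilton's rule: the trait is favored when the sum of r·B over every recipient exceeds the actor's cost C.
r to a half first cousin = 0.0625 (half first cousins share one grandparent — one path of length 4: r = (1/2)^4 = 1/16).
r to a first cousin = 1/8 (first cousins share one grandparent pair — two paths of length 4: r = 2·(1/2)^4 = 1/8).
r to a full sibling = 0.5 (full sibs share both parents — two paths of length 2: r = 2·(1/2)^2 = 1/2).
Summing one r·B term per recipient: 2·0.0625·0.418 + 2·0.125·0.343 + 3·0.5·0.16 = 0.378.
0.378 > 0.23: the indirect benefit exceeds the cost.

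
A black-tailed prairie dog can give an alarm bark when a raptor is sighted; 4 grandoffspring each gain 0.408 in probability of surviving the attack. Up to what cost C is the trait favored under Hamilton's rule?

r to a grandoffspring = 0.25 (two parent–offspring links: r = (1/2)^2 = 1/4).
Hamilton's rule: n·r·B > C, so the trait is favored while C < n·r·B = 4·0.25·0.408 = 0.408.

0.408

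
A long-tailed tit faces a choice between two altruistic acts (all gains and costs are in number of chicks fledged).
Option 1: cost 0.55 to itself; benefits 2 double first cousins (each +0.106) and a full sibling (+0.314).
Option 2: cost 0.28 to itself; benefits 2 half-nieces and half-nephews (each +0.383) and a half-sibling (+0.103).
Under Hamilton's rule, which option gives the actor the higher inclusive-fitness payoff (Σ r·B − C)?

Option 2

Option 1: r to a double first cousin = 0.25.
Option 1: r to a full sibling = 0.5.
Option 1: Σ r·B − C = (2·0.25·0.106 + 1·0.5·0.314) − 0.55 = -0.34.
Option 2: r to a half-niece or half-nephew = 0.125.
Option 2: r to a half-sibling = 0.25.
Option 2: Σ r·B − C = (2·0.125·0.383 + 1·0.25·0.103) − 0.28 = -0.1585.
Option 2 has the higher net inclusive-fitness payoff.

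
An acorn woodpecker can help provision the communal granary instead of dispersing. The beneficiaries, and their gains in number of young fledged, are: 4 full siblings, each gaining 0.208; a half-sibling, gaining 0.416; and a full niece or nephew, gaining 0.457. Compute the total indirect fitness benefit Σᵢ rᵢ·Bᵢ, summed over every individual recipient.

r to a full sibling = 1/2 (full sibs share both parents — two paths of length 2: r = 2·(1/2)^2 = 1/2).
r to a half-sibling = 0.25 (half-sibs share one parent — one path of length 2: r = (1/2)^2 = 1/4).
r to a full niece or nephew = 0.25 (full aunt/uncle↔niece/nephew: two paths of length 3 through the shared grandparent pair: r = 2·(1/2)^3 = 1/4).
Summing one r·B term per recipient: 4·0.5·0.208 + 1·0.25·0.416 + 1·0.25·0.457 = 0.63425.

0.63425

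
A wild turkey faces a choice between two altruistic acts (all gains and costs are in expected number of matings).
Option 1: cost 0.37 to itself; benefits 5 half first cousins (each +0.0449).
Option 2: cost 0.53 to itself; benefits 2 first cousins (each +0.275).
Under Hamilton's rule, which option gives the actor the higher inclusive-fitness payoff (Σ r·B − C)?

Option 1: r to a half first cousin = 0.0625.
Option 1: Σ r·B − C = (5·0.0625·0.0449) − 0.37 = -0.35596875.
Option 2: r to a first cousin = 0.125.
Option 2: Σ r·B − C = (2·0.125·0.275) − 0.53 = -0.46125.
Option 1 has the higher net inclusive-fitness payoff.

Option 1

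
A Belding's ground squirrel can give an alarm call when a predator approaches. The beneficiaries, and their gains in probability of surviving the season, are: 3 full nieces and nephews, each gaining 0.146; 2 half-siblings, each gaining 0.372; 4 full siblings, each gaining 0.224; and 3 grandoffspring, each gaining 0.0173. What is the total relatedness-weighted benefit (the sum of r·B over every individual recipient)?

r to a full niece or nephew = 0.25 (full aunt/uncle↔niece/nephew: two paths of length 3 through the shared grandparent pair: r = 2·(1/2)^3 = 1/4).
r to a half-sibling = 0.25 (half-sibs share one parent — one path of length 2: r = (1/2)^2 = 1/4).
r to a full sibling = 0.5 (full sibs share both parents — two paths of length 2: r = 2·(1/2)^2 = 1/2).
r to a grandoffspring = 0.25 (two parent–offspring links: r = (1/2)^2 = 1/4).
Summing one r·B term per recipient: 3·0.25·0.146 + 2·0.25·0.372 + 4·0.5·0.224 + 3·0.25·0.0173 = 0.756475.

0.756475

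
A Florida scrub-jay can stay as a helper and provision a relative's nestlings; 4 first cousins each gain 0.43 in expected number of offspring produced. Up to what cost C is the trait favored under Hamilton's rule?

r to a first cousin = 1/8 (first cousins share one grandparent pair — two paths of length 4: r = 2·(1/2)^4 = 1/8).
Hamilton's rule: n·r·B > C, so the trait is favored while C < n·r·B = 4·0.125·0.43 = 0.215.

0.215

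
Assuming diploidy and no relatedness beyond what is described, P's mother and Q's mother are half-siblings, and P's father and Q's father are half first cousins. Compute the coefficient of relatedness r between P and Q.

With two independent routes of shared ancestry, r is the sum of the two contributions.
P and Q are related in two ways: half first cousins through their mothers (r = 1/16) and half second cousins through their fathers (r = 1/64).
r = 1/16 + 1/64 = 0.078125.

0.078125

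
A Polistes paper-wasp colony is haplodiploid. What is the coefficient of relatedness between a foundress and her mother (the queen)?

0.5

One meiotic link between diploid queen and diploid daughter: r = 1/2.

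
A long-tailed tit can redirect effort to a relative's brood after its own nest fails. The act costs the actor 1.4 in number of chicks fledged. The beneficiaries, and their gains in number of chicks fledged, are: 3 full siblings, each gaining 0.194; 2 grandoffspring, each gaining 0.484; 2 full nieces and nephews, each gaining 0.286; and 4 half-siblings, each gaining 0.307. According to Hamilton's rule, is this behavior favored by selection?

Hamilton's rule: the trait is favored when the sum of r·B over every recipient exceeds the actor's cost C.
r to a full sibling = 0.5 (full sibs share both parents — two paths of length 2: r = 2·(1/2)^2 = 1/2).
r to a grandoffspring = 1/4 (two parent–offspring links: r = (1/2)^2 = 1/4).
r to a full niece or nephew = 0.25 (full aunt/uncle↔niece/nephew: two paths of length 3 through the shared grandparent pair: r = 2·(1/2)^3 = 1/4).
r to a half-sibling = 0.25 (half-sibs share one parent — one path of length 2: r = (1/2)^2 = 1/4).
Summing one r·B term per recipient: 3·0.5·0.194 + 2·0.25·0.484 + 2·0.25·0.286 + 4·0.25·0.307 = 0.983.
0.983 < 1.4: the indirect benefit is less than the cost.

No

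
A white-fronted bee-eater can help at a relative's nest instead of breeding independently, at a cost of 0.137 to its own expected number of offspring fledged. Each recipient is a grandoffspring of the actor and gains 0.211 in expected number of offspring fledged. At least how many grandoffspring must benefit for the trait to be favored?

3

r to a grandoffspring = 1/4 (two parent–offspring links: r = (1/2)^2 = 1/4).
Hamilton's rule: n·r·B > C  ⇒  n > C/(r·B) = 0.137/(0.25·0.211) = 2.597.
The smallest integer exceeding 2.597 is 3.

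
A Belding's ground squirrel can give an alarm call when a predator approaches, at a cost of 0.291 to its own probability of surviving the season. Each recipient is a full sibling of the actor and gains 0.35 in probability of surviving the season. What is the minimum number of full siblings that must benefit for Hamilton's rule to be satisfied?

2

r to a full sibling = 1/2 (full sibs share both parents — two paths of length 2: r = 2·(1/2)^2 = 1/2).
Hamilton's rule: n·r·B > C  ⇒  n > C/(r·B) = 0.291/(0.5·0.35) = 1.663.
The smallest integer exceeding 1.663 is 2.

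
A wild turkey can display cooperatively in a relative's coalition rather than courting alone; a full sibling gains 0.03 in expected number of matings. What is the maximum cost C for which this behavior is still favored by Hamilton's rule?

r to a full sibling = 0.5 (full sibs share both parents — two paths of length 2: r = 2·(1/2)^2 = 1/2).
Hamilton's rule: n·r·B > C, so the trait is favored while C < n·r·B = 1·0.5·0.03 = 0.015.

0.015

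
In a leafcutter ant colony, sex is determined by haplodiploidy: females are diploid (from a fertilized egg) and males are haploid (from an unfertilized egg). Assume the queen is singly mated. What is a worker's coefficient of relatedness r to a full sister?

0.75

Haplodiploid full sisters inherit their father's entire haploid genome identically (contributing 1/2) and on average half of their mother's contribution (1/2 · 1/2 = 1/4); r = 1/2 + 1/4 = 3/4.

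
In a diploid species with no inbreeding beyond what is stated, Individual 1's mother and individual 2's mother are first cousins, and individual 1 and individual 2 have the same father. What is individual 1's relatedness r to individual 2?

0.28125

Relatedness sums over independent paths through distinct common ancestors.
Individual 1 and individual 2 are related in two ways: second cousins through their mothers (r = 1/32) and half-sibs through their shared father (r = 1/4).
r = 1/32 + 1/4 = 0.28125.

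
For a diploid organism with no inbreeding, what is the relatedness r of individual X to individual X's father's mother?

Each parent–offspring link contributes a factor of 1/2, and independent paths through distinct common ancestors add.
Two parent–offspring links: r = (1/2)^2 = 1/4.

0.25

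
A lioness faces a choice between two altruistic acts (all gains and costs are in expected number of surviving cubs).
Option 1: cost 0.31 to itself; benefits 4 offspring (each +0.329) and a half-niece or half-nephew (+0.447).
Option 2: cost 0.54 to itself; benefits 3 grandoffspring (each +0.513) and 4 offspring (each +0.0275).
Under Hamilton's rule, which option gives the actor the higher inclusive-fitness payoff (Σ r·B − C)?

Option 1: r to an offspring = 0.5.
Option 1: r to a half-niece or half-nephew = 0.125.
Option 1: Σ r·B − C = (4·0.5·0.329 + 1·0.125·0.447) − 0.31 = 0.403875.
Option 2: r to a grandoffspring = 0.25.
Option 2: r to an offspring = 0.5.
Option 2: Σ r·B − C = (3·0.25·0.513 + 4·0.5·0.0275) − 0.54 = -0.10025.
Option 1 has the higher net inclusive-fitness payoff.

Option 1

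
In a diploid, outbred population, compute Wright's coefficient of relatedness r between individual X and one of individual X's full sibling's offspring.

Each parent–offspring link contributes a factor of 1/2, and independent paths through distinct common ancestors add.
Full aunt/uncle↔niece/nephew: two paths of length 3 through the shared grandparent pair: r = 2·(1/2)^3 = 1/4.

0.25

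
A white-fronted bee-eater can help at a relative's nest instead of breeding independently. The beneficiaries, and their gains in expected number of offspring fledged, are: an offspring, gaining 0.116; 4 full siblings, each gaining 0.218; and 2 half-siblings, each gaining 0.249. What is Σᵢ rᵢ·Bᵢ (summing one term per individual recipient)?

0.6185

r to an offspring = 0.5 (one parent–offspring link: r = (1/2)^1 = 1/2).
r to a full sibling = 0.5 (full sibs share both parents — two paths of length 2: r = 2·(1/2)^2 = 1/2).
r to a half-sibling = 0.25 (half-sibs share one parent — one path of length 2: r = (1/2)^2 = 1/4).
Summing one r·B term per recipient: 1·0.5·0.116 + 4·0.5·0.218 + 2·0.25·0.249 = 0.6185.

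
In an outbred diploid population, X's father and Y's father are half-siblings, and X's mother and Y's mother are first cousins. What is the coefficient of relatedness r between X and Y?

With two independent routes of shared ancestry, r is the sum of the two contributions.
X and Y are related in two ways: half first cousins through their fathers (r = 1/16) and second cousins through their mothers (r = 1/32).
r = 1/16 + 1/32 = 3/32 = 0.09375.

0.09375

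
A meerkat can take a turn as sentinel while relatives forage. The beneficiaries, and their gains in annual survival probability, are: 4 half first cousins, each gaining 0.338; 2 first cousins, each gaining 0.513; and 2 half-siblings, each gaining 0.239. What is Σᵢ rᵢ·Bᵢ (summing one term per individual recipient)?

0.33225

r to a half first cousin = 0.0625 (half first cousins share one grandparent — one path of length 4: r = (1/2)^4 = 1/16).
r to a first cousin = 1/8 (first cousins share one grandparent pair — two paths of length 4: r = 2·(1/2)^4 = 1/8).
r to a half-sibling = 1/4 (half-sibs share one parent — one path of length 2: r = (1/2)^2 = 1/4).
Summing one r·B term per recipient: 4·0.0625·0.338 + 2·0.125·0.513 + 2·0.25·0.239 = 0.33225.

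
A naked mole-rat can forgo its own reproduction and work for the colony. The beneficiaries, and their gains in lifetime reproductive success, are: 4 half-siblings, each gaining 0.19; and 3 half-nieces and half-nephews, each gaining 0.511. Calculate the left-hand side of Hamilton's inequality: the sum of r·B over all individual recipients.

r to a half-sibling = 0.25 (half-sibs share one parent — one path of length 2: r = (1/2)^2 = 1/4).
r to a half-niece or half-nephew = 1/8 (half-aunt/uncle↔niece/nephew: one path of length 3: r = (1/2)^3 = 1/8).
Summing one r·B term per recipient: 4·0.25·0.19 + 3·0.125·0.511 = 0.381625.

0.381625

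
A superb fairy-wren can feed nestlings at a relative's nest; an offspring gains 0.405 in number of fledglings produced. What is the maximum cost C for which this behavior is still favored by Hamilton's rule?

r to an offspring = 1/2 (one parent–offspring link: r = (1/2)^1 = 1/2).
Hamilton's rule: n·r·B > C, so the trait is favored while C < n·r·B = 1·0.5·0.405 = 0.2025.

0.2025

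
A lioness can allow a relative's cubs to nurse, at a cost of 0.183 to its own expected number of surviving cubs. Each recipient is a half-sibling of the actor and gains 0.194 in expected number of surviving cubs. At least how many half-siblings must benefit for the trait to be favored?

r to a half-sibling = 1/4 (half-sibs share one parent — one path of length 2: r = (1/2)^2 = 1/4).
Hamilton's rule: n·r·B > C  ⇒  n > C/(r·B) = 0.183/(0.25·0.194) = 3.773.
The smallest integer exceeding 3.773 is 4.

4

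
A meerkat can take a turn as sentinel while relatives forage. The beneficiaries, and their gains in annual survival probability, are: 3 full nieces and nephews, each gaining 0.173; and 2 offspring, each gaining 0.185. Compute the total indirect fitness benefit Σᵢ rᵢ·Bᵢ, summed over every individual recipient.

r to a full niece or nephew = 0.25 (full aunt/uncle↔niece/nephew: two paths of length 3 through the shared grandparent pair: r = 2·(1/2)^3 = 1/4).
r to an offspring = 0.5 (one parent–offspring link: r = (1/2)^1 = 1/2).
Summing one r·B term per recipient: 3·0.25·0.173 + 2·0.5·0.185 = 0.31475.

0.31475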